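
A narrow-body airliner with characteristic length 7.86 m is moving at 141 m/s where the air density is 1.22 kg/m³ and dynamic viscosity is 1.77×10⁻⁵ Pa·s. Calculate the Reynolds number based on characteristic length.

Re = ρ·v·c/μ = 1.22 × 141 × 7.86 / (1.77×10⁻⁵) = 7.64×10^7

Re = 7.64×10^7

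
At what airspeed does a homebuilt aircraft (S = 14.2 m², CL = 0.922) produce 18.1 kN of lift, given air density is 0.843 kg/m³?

L = ½ρv²S·CL ⇒ v = √(2L/(ρ·S·CL))
v = √(2 × 18100 / (0.843 × 14.2 × 0.922)) = √3280 = 57.3 m/s

v = 57.3 m/s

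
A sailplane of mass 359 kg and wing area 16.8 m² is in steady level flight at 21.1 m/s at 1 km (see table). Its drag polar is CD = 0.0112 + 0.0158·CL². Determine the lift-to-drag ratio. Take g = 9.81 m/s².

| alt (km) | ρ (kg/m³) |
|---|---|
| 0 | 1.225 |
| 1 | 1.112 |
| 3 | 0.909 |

L/D = 37.6

At 1 km, from the table: ρ = 1.112 kg/m³.
Level flight ⇒ L = W = m·g = 359 × 9.81 = 3521.8 N.
q = ½ρv² = ½ × 1.112 × 21.1² = 247.5 Pa.
Required CL = L/(qS) = 3521.8/(247.5·16.8) = 0.8469.
CD = 0.0112 + 0.0158 × 0.8469² = 0.02253.
L/D = CL/CD = 0.8469 / 0.02253 = 37.6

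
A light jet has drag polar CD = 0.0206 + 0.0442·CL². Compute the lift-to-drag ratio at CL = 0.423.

L/D = 14.8

CD = 0.0206 + 0.0442 × 0.423² = 0.02851
L/D = CL/CD = 0.423 / 0.02851 = 14.8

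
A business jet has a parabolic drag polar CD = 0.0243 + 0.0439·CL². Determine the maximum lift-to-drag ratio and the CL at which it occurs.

(L/D)max = 15.3, at CL = 0.744

For CD = CD0 + K·CL², (L/D)max occurs at CL* = √(CD0/K) and equals 1/(2√(K·CD0)).
(L/D)max = 1/(2√(0.0439 × 0.0243)) = 1/(2 × 0.03266) = 15.3
CL* = √(0.0243/0.0439) = 0.744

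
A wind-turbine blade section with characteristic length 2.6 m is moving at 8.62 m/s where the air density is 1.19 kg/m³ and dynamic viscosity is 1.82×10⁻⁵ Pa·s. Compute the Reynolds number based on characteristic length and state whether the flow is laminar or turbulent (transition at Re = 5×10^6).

Re = 1.47×10^6 (laminar)

Re = ρ·v·c/μ = 1.19 × 8.62 × 2.6 / (1.82×10⁻⁵) = 1.47×10^6
Since 1.47×10^6 < 5×10^6, the flow is laminar.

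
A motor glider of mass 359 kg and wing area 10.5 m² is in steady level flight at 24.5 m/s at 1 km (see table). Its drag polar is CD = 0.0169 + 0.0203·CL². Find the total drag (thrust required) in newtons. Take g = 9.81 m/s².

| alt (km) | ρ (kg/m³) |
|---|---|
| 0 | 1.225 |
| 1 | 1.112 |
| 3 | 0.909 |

D = 131 N

At 1 km, from the table: ρ = 1.112 kg/m³.
In steady level flight, lift balances weight: W = mg = 359 × 9.81 = 3521.8 N.
q = ½ρv² = ½ × 1.112 × 24.5² = 333.7 Pa.
CL = W/(q·S) = 3521.8 / (333.7 × 10.5) = 1.005.
CD = 0.0169 + 0.0203 × 1.005² = 0.0374.
D = q·S·CD = 333.7 × 10.5 × 0.0374 = 131.1 N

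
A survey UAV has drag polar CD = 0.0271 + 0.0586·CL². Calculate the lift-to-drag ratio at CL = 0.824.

CD = 0.0271 + 0.0586 × 0.824² = 0.06689
L/D = CL/CD = 0.824 / 0.06689 = 12.3

L/D = 12.3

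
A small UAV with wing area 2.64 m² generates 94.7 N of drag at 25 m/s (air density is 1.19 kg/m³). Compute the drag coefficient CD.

From D = ½ρv²S·CD, rearranging gives CD = 2D/(ρv²S).
CD = 2 × 94.7 / (1.19 × 25² × 2.64) = 0.0965

CD = 0.0965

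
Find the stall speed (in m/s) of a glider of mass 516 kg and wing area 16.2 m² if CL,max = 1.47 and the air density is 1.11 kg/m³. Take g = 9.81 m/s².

Weight W = mg = 516 × 9.81 = 5062 N.
V_stall = √(2W/(ρ·S·CL,max)) = √(2 × 5062 / (1.11 × 16.2 × 1.47))
V_stall = √383 = 19.6 m/s

V_stall = 19.6 m/s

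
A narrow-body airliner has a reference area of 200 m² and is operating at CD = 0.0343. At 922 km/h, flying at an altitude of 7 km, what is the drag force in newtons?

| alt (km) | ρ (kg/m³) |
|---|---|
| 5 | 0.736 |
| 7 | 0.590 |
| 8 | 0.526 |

D = 1.33×10^5 N

At 7 km, from the table: ρ = 0.590 kg/m³.
Convert speed: v = 922 km/h ÷ 3.6 = 256.1 m/s.
Dynamic pressure q = ½ρv² = ½ × 0.59 × 256.1² = 19350 Pa.
D = q·S·CD = 19350 × 200 × 0.0343 = 1.33×10^5 N ≈ 133 kN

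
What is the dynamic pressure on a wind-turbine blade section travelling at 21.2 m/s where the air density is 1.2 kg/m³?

q = 270 Pa

q = ½ρv² = ½ × 1.2 × 21.2² = 270 Pa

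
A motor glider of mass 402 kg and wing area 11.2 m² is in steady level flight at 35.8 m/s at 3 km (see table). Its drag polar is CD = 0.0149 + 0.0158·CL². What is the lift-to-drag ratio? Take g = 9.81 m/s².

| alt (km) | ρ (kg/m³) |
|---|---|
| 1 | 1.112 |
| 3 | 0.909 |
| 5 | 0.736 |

At 3 km, from the table: ρ = 0.909 kg/m³.
Weight W = mg = 402 × 9.81 = 3943.6 N; in level flight L = W.
Dynamic pressure q = 0.5 × 0.909 × 35.8² = 582.5 Pa.
Required CL = L/(qS) = 3943.6/(582.5·11.2) = 0.6045.
CD = 0.0149 + 0.0158 × 0.6045² = 0.02067.
L/D = CL/CD = 0.6045 / 0.02067 = 29.2

L/D = 29.2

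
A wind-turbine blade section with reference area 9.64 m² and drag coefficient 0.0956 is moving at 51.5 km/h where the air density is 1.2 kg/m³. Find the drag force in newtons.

Convert speed: v = 51.5 km/h ÷ 3.6 = 14.31 m/s.
D = ½ρv²S·CD = ½ × 1.2 × 14.31² × 9.64 × 0.0956 = 113 N

D = 113 N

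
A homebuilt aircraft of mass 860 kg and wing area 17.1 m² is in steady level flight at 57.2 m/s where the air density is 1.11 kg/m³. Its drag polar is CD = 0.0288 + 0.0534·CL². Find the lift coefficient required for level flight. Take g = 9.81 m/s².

In steady level flight, lift balances weight: W = mg = 860 × 9.81 = 8436.6 N.
Dynamic pressure q = 0.5 × 1.11 × 57.2² = 1816 Pa.
Required CL = L/(qS) = 8436.6/(1816·17.1) = 0.2717.

CL = 0.272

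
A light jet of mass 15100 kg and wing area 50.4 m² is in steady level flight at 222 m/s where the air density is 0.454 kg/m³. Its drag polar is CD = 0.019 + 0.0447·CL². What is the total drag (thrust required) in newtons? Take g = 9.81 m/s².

D = 12500 N

Level flight ⇒ L = W = m·g = 15100 × 9.81 = 1.4813×10^5 N.
q = ½ρv² = ½ × 0.454 × 222² = 11190 Pa.
CL = 2W/(ρv²S) = 2×1.4813×10^5/(0.454×222²×50.4) = 0.2627.
CD = 0.019 + 0.0447 × 0.2627² = 0.02209.
D = q·S·CD = 11190 × 50.4 × 0.02209 = 12450 N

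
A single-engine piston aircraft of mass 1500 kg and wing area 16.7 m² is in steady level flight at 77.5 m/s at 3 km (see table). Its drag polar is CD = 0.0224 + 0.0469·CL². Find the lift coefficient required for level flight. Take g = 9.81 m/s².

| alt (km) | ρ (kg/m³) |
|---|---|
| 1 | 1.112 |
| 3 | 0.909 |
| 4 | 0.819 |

At 3 km, from the table: ρ = 0.909 kg/m³.
In steady level flight, lift balances weight: W = mg = 1500 × 9.81 = 14715 N.
Dynamic pressure q = 0.5 × 0.909 × 77.5² = 2730 Pa.
Required CL = L/(qS) = 14715/(2730·16.7) = 0.3228.

CL = 0.323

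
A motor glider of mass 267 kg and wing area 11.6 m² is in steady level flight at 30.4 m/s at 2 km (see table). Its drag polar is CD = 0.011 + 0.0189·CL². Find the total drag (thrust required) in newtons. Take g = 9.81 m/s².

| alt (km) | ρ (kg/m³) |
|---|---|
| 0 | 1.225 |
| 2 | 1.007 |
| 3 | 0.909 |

At 2 km, from the table: ρ = 1.007 kg/m³.
Weight W = mg = 267 × 9.81 = 2619.3 N; in level flight L = W.
q = ½ρv² = ½ × 1.007 × 30.4² = 465.3 Pa.
Required CL = L/(qS) = 2619.3/(465.3·11.6) = 0.4853.
CD = 0.011 + 0.0189 × 0.4853² = 0.01545.
D = q·S·CD = 465.3 × 11.6 × 0.01545 = 83.4 N

D = 83.4 N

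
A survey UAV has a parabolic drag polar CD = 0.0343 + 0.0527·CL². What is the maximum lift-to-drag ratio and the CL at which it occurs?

(L/D)max = 11.8, at CL = 0.807

For CD = CD0 + K·CL², (L/D)max occurs at CL* = √(CD0/K) and equals 1/(2√(K·CD0)).
(L/D)max = 1/(2√(0.0527 × 0.0343)) = 1/(2 × 0.04252) = 11.8
CL* = √(0.0343/0.0527) = 0.807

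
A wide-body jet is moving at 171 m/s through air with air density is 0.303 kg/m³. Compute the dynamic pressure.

q = 4430 Pa

q = ½ρv² = ½ × 0.303 × 171² = 4430 Pa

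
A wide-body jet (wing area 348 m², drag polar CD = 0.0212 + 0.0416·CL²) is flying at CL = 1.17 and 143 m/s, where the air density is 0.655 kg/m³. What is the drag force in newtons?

CD = 0.0212 + 0.0416 × 1.17² = 0.07815
D = ½ρv²S·CD = ½ × 0.655 × 143² × 348 × 0.07815 = 1.82×10^5 N

D = 1.82×10^5 N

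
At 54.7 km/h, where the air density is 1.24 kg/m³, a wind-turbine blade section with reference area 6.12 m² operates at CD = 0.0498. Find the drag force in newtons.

D = 43.6 N

Convert speed: v = 54.7 km/h ÷ 3.6 = 15.19 m/s.
Dynamic pressure q = ½ρv² = ½ × 1.24 × 15.19² = 143.1 Pa.
D = q·S·CD = 143.1 × 6.12 × 0.0498 = 43.6 N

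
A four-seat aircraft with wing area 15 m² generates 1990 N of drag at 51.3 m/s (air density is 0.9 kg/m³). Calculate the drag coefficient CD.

CD = 0.112

From D = ½ρv²S·CD, rearranging gives CD = 2D/(ρv²S).
CD = 2 × 1990 / (0.9 × 51.3² × 15) = 0.112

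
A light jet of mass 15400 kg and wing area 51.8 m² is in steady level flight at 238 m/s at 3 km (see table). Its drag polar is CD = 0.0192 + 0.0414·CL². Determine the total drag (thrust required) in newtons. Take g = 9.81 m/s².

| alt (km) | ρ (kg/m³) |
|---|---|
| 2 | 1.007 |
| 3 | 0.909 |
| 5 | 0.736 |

At 3 km, from the table: ρ = 0.909 kg/m³.
In steady level flight, lift balances weight: W = mg = 15400 × 9.81 = 1.5107×10^5 N.
Dynamic pressure q = 0.5 × 0.909 × 238² = 25740 Pa.
Required CL = L/(qS) = 1.5107×10^5/(25740·51.8) = 0.1133.
CD = 0.0192 + 0.0414 × 0.1133² = 0.01973.
D = q·S·CD = 25740 × 51.8 × 0.01973 = 26310 N

D = 26300 N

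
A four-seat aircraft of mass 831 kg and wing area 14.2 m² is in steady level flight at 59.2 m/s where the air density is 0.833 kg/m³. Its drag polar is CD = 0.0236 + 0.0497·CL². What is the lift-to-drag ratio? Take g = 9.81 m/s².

L/D = 12.6

Level flight ⇒ L = W = m·g = 831 × 9.81 = 8152.1 N.
Dynamic pressure q = 0.5 × 0.833 × 59.2² = 1460 Pa.
CL = 2W/(ρv²S) = 2×8152.1/(0.833×59.2²×14.2) = 0.3933.
CD = 0.0236 + 0.0497 × 0.3933² = 0.03129.
L/D = CL/CD = 0.3933 / 0.03129 = 12.6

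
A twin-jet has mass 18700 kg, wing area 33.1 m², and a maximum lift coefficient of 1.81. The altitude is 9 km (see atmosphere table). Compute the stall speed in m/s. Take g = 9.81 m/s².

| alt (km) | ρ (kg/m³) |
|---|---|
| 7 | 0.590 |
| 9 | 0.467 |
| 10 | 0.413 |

At 9 km, from the table: ρ = 0.467 kg/m³.
Weight W = mg = 18700 × 9.81 = 1.834×10^5 N.
From L = ½ρV²S·CL,max = W: V_stall = √(2W/(ρSCL,max)) = √(2·1.834×10^5/(0.467·33.1·1.81))
V_stall = √13110 = 115 m/s

V_stall = 115 m/s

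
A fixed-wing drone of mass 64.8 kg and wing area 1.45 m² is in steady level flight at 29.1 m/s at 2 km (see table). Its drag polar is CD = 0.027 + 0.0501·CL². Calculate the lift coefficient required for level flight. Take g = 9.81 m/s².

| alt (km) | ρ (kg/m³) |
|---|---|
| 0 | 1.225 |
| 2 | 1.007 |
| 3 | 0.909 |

CL = 1.03

At 2 km, from the table: ρ = 1.007 kg/m³.
Level flight ⇒ L = W = m·g = 64.8 × 9.81 = 635.69 N.
Dynamic pressure q = 0.5 × 1.007 × 29.1² = 426.4 Pa.
CL = W/(q·S) = 635.69 / (426.4 × 1.45) = 1.028.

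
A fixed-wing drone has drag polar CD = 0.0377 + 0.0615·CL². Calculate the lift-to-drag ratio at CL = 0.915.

L/D = 10.3

CD = 0.0377 + 0.0615 × 0.915² = 0.08919
L/D = CL/CD = 0.915 / 0.08919 = 10.3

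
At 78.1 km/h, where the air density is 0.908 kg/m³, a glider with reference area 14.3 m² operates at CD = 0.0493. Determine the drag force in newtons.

D = 151 N

Convert speed: v = 78.1 km/h ÷ 3.6 = 21.69 m/s.
D = ½ρv²S·CD = ½ × 0.908 × 21.69² × 14.3 × 0.0493 = 151 N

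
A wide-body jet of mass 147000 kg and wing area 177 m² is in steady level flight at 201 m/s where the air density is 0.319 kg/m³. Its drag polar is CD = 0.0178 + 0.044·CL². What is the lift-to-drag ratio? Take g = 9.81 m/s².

L/D = 14.3

In steady level flight, lift balances weight: W = mg = 147000 × 9.81 = 1.4421×10^6 N.
Dynamic pressure q = 0.5 × 0.319 × 201² = 6444 Pa.
CL = W/(q·S) = 1.4421×10^6 / (6444 × 177) = 1.264.
CD = 0.0178 + 0.044 × 1.264² = 0.08814.
L/D = CL/CD = 1.264 / 0.08814 = 14.3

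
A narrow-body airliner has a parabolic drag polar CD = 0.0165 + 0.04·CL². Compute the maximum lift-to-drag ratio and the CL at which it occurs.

For CD = CD0 + K·CL², (L/D)max occurs at CL* = √(CD0/K) and equals 1/(2√(K·CD0)).
(L/D)max = 1/(2√(0.04 × 0.0165)) = 1/(2 × 0.02569) = 19.5
CL* = √(0.0165/0.04) = 0.642

(L/D)max = 19.5, at CL = 0.642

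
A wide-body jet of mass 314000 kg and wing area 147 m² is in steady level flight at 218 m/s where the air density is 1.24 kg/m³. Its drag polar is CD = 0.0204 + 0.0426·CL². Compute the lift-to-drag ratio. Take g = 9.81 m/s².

In steady level flight, lift balances weight: W = mg = 314000 × 9.81 = 3.0803×10^6 N.
Dynamic pressure q = 0.5 × 1.24 × 218² = 29460 Pa.
Required CL = L/(qS) = 3.0803×10^6/(29460·147) = 0.7112.
CD = 0.0204 + 0.0426 × 0.7112² = 0.04195.
L/D = CL/CD = 0.7112 / 0.04195 = 17

L/D = 17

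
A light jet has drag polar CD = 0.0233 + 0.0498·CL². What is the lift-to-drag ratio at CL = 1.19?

CD = 0.0233 + 0.0498 × 1.19² = 0.09382
L/D = CL/CD = 1.19 / 0.09382 = 12.7

L/D = 12.7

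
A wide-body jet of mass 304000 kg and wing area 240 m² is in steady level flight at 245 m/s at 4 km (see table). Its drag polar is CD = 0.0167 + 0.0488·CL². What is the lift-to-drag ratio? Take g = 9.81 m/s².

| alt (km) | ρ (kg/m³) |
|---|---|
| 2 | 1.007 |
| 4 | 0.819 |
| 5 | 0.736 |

L/D = 17.3

At 4 km, from the table: ρ = 0.819 kg/m³.
Level flight ⇒ L = W = m·g = 304000 × 9.81 = 2.9822×10^6 N.
Dynamic pressure q = 0.5 × 0.819 × 245² = 24580 Pa.
CL = 2W/(ρv²S) = 2×2.9822×10^6/(0.819×245²×240) = 0.5055.
CD = 0.0167 + 0.0488 × 0.5055² = 0.02917.
L/D = CL/CD = 0.5055 / 0.02917 = 17.3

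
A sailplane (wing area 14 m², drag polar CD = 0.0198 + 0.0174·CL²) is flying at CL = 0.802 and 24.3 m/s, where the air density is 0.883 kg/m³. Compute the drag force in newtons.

CD = 0.0198 + 0.0174 × 0.802² = 0.03099
D = ½ρv²S·CD = ½ × 0.883 × 24.3² × 14 × 0.03099 = 113 N

D = 113 N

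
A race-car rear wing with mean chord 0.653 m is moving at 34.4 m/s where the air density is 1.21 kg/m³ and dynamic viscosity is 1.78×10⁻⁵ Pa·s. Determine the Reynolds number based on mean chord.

Re = ρ·v·c/μ = 1.21 × 34.4 × 0.653 / (1.78×10⁻⁵) = 1.53×10^6

Re = 1.53×10^6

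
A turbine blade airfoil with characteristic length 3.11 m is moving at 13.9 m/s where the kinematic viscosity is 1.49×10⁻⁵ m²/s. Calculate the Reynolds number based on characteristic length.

Re = v·c/ν = 13.9 × 3.11 / (1.49×10⁻⁵) = 2.9×10^6

Re = 2.9×10^6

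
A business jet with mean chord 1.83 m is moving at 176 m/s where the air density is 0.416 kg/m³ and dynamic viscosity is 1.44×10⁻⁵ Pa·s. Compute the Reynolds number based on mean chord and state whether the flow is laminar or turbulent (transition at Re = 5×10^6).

Re = 9.3×10^6 (turbulent)

Re = ρ·v·c/μ = 0.416 × 176 × 1.83 / (1.44×10⁻⁵) = 9.3×10^6
Since 9.3×10^6 > 5×10^6, the flow is turbulent.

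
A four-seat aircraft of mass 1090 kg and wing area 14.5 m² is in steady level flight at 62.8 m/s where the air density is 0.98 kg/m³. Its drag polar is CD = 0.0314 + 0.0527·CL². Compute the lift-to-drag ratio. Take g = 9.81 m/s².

L/D = 9.77

In steady level flight, lift balances weight: W = mg = 1090 × 9.81 = 10693 N.
Dynamic pressure q = 0.5 × 0.98 × 62.8² = 1932 Pa.
CL = 2W/(ρv²S) = 2×10693/(0.98×62.8²×14.5) = 0.3816.
CD = 0.0314 + 0.0527 × 0.3816² = 0.03907.
L/D = CL/CD = 0.3816 / 0.03907 = 9.77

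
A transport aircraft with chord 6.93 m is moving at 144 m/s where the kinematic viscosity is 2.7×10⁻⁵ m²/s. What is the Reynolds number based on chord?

Re = v·c/ν = 144 × 6.93 / (2.7×10⁻⁵) = 3.7×10^7

Re = 3.7×10^7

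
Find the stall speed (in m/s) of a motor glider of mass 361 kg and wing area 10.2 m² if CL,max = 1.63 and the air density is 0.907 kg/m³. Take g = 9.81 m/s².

V_stall = 21.7 m/s

Weight W = mg = 361 × 9.81 = 3541 N.
V_stall = √(2W/(ρ·S·CL,max)) = √(2 × 3541 / (0.907 × 10.2 × 1.63))
V_stall = √469.7 = 21.7 m/s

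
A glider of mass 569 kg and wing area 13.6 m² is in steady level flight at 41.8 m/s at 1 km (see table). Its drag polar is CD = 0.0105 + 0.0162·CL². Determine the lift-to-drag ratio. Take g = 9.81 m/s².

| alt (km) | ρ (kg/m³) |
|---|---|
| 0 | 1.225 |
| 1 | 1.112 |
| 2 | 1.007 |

At 1 km, from the table: ρ = 1.112 kg/m³.
Level flight ⇒ L = W = m·g = 569 × 9.81 = 5581.9 N.
Dynamic pressure q = 0.5 × 1.112 × 41.8² = 971.5 Pa.
Required CL = L/(qS) = 5581.9/(971.5·13.6) = 0.4225.
CD = 0.0105 + 0.0162 × 0.4225² = 0.01339.
L/D = CL/CD = 0.4225 / 0.01339 = 31.5

L/D = 31.5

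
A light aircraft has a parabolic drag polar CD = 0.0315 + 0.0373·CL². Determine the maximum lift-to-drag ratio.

(L/D)max = 14.6

For CD = CD0 + K·CL², (L/D)max occurs at CL* = √(CD0/K) and equals 1/(2√(K·CD0)).
(L/D)max = 1/(2√(0.0373 × 0.0315)) = 1/(2 × 0.03428) = 14.6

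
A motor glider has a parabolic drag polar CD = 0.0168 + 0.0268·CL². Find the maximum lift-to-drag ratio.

For CD = CD0 + K·CL², (L/D)max occurs at CL* = √(CD0/K) and equals 1/(2√(K·CD0)).
(L/D)max = 1/(2√(0.0268 × 0.0168)) = 1/(2 × 0.02122) = 23.6

(L/D)max = 23.6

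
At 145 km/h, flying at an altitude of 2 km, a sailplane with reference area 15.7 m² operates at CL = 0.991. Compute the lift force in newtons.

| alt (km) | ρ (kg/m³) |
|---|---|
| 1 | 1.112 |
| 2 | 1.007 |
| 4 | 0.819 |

L = 12700 N

At 2 km, from the table: ρ = 1.007 kg/m³.
Convert speed: v = 145 km/h ÷ 3.6 = 40.28 m/s.
Dynamic pressure q = ½ρv² = ½ × 1.007 × 40.28² = 816.8 Pa.
L = q·S·CL = 816.8 × 15.7 × 0.991 = 12700 N ≈ 12.7 kN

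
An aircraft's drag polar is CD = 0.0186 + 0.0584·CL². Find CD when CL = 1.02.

CD = 0.0794

CD = 0.0186 + 0.0584 × 1.02² = 0.0186 + 0.06076 = 0.0794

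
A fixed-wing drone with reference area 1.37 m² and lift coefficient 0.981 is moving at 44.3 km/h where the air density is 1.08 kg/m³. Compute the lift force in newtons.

L = 110 N

Convert speed: v = 44.3 km/h ÷ 3.6 = 12.31 m/s.
L = ½ρv²S·CL = ½ × 1.08 × 12.31² × 1.37 × 0.981 = 110 N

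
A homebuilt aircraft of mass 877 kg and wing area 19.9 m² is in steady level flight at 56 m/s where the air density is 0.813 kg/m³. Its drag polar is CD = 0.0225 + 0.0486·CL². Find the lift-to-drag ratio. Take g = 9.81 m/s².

L/D = 12.1

Weight W = mg = 877 × 9.81 = 8603.4 N; in level flight L = W.
q = ½ρv² = ½ × 0.813 × 56² = 1275 Pa.
CL = 2W/(ρv²S) = 2×8603.4/(0.813×56²×19.9) = 0.3391.
CD = 0.0225 + 0.0486 × 0.3391² = 0.02809.
L/D = CL/CD = 0.3391 / 0.02809 = 12.1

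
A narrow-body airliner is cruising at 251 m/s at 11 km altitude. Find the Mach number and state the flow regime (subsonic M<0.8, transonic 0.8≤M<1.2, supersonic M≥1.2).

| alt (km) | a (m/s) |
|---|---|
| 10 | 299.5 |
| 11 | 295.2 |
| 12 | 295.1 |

M = 0.85 (transonic)

At 11 km, from the table: a = 295.2 m/s.
M = v/a = 251 / 295.2 = 0.85
M = 0.85 → transonic.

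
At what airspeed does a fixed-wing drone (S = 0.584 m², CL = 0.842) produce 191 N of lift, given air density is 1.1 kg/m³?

v = 26.6 m/s

L = ½ρv²S·CL ⇒ v = √(2L/(ρ·S·CL))
v = √(2 × 191 / (1.1 × 0.584 × 0.842)) = √706.2 = 26.6 m/s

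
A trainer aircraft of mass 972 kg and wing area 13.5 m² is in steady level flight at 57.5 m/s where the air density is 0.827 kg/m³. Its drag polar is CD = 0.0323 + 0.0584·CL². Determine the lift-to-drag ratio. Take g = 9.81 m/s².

L/D = 10.8

Level flight ⇒ L = W = m·g = 972 × 9.81 = 9535.3 N.
Dynamic pressure q = 0.5 × 0.827 × 57.5² = 1367 Pa.
CL = W/(q·S) = 9535.3 / (1367 × 13.5) = 0.5166.
CD = 0.0323 + 0.0584 × 0.5166² = 0.04789.
L/D = CL/CD = 0.5166 / 0.04789 = 10.8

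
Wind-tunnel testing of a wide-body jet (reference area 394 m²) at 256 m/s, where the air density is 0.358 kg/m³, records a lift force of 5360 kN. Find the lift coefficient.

From L = ½ρv²S·CL, rearranging gives CL = 2L/(ρv²S).
CL = 2 × 5.36×10^6 / (0.358 × 256² × 394) = 1.16

CL = 1.16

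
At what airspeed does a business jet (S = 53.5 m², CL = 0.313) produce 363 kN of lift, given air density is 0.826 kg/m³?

L = ½ρv²S·CL ⇒ v = √(2L/(ρ·S·CL))
v = √(2 × 3.63×10^5 / (0.826 × 53.5 × 0.313)) = √52490 = 229 m/s

v = 229 m/s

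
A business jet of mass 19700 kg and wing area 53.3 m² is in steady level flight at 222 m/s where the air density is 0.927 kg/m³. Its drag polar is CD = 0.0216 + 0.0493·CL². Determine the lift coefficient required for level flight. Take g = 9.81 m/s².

CL = 0.159

Weight W = mg = 19700 × 9.81 = 1.9326×10^5 N; in level flight L = W.
Dynamic pressure q = 0.5 × 0.927 × 222² = 22840 Pa.
Required CL = L/(qS) = 1.9326×10^5/(22840·53.3) = 0.1587.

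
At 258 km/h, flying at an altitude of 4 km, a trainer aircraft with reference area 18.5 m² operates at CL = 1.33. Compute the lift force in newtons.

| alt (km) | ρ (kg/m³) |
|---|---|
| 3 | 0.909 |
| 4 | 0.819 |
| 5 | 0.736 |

L = 51800 N

At 4 km, from the table: ρ = 0.819 kg/m³.
Convert speed: v = 258 km/h ÷ 3.6 = 71.67 m/s.
L = ½ρv²S·CL = ½ × 0.819 × 71.67² × 18.5 × 1.33 = 51800 N ≈ 51.8 kN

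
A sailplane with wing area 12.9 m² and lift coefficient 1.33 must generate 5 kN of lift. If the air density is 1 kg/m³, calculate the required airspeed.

L = ½ρv²S·CL ⇒ v = √(2L/(ρ·S·CL))
v = √(2 × 5000 / (1 × 12.9 × 1.33)) = √582.9 = 24.1 m/s

v = 24.1 m/s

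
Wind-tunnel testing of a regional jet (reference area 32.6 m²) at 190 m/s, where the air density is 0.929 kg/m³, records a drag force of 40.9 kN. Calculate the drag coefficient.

From D = ½ρv²S·CD, rearranging gives CD = 2D/(ρv²S).
CD = 2 × 40900 / (0.929 × 190² × 32.6) = 0.0748

CD = 0.0748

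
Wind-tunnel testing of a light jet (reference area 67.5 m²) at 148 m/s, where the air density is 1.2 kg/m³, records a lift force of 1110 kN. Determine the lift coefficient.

From L = ½ρv²S·CL, rearranging gives CL = 2L/(ρv²S).
CL = 2 × 1.11×10^6 / (1.2 × 148² × 67.5) = 1.25

CL = 1.25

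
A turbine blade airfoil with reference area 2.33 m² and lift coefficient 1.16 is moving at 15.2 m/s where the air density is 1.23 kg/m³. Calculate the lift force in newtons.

L = 384 N

L = ½ρv²S·CL = ½ × 1.23 × 15.2² × 2.33 × 1.16 = 384 N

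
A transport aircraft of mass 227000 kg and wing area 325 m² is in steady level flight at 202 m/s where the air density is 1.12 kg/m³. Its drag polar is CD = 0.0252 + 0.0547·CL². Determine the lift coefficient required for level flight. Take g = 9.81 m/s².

CL = 0.3

Level flight ⇒ L = W = m·g = 227000 × 9.81 = 2.2269×10^6 N.
q = ½ρv² = ½ × 1.12 × 202² = 22850 Pa.
CL = 2W/(ρv²S) = 2×2.2269×10^6/(1.12×202²×325) = 0.2999.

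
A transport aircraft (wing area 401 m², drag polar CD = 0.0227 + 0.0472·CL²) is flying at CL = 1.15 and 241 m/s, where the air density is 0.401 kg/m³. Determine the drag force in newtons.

CD = 0.0227 + 0.0472 × 1.15² = 0.08512
D = ½ρv²S·CD = ½ × 0.401 × 241² × 401 × 0.08512 = 3.97×10^5 N

D = 3.97×10^5 N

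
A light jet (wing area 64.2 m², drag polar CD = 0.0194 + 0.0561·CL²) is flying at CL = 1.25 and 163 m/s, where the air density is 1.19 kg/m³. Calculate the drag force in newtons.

CD = 0.0194 + 0.0561 × 1.25² = 0.1071
D = ½ρv²S·CD = ½ × 1.19 × 163² × 64.2 × 0.1071 = 1.09×10^5 N

D = 1.09×10^5 N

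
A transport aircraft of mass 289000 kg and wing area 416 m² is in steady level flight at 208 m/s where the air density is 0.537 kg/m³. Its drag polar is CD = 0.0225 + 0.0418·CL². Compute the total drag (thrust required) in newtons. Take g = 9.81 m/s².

In steady level flight, lift balances weight: W = mg = 289000 × 9.81 = 2.8351×10^6 N.
Dynamic pressure q = 0.5 × 0.537 × 208² = 11620 Pa.
Required CL = L/(qS) = 2.8351×10^6/(11620·416) = 0.5867.
CD = 0.0225 + 0.0418 × 0.5867² = 0.03689.
D = q·S·CD = 11620 × 416 × 0.03689 = 1.783×10^5 N

D = 1.78×10^5 N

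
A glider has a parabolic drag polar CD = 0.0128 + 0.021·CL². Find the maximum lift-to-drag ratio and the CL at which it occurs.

(L/D)max = 30.5, at CL = 0.781

For CD = CD0 + K·CL², (L/D)max occurs at CL* = √(CD0/K) and equals 1/(2√(K·CD0)).
(L/D)max = 1/(2√(0.021 × 0.0128)) = 1/(2 × 0.0164) = 30.5
CL* = √(0.0128/0.021) = 0.781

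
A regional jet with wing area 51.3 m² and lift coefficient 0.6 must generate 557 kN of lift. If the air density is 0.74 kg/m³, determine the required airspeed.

v = 221 m/s

L = ½ρv²S·CL ⇒ v = √(2L/(ρ·S·CL))
v = √(2 × 5.57×10^5 / (0.74 × 51.3 × 0.6)) = √48910 = 221 m/s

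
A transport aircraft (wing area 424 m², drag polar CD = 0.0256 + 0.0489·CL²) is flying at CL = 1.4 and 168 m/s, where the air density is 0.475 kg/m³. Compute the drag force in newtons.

D = 3.45×10^5 N

CD = 0.0256 + 0.0489 × 1.4² = 0.1214
D = ½ρv²S·CD = ½ × 0.475 × 168² × 424 × 0.1214 = 3.45×10^5 N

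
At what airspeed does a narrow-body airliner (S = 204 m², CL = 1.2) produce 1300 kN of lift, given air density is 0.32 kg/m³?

v = 182 m/s

L = ½ρv²S·CL ⇒ v = √(2L/(ρ·S·CL))
v = √(2 × 1.3×10^6 / (0.32 × 204 × 1.2)) = √33190 = 182 m/s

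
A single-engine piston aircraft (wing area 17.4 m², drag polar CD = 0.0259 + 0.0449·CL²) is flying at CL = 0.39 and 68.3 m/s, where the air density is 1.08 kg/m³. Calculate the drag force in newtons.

CD = 0.0259 + 0.0449 × 0.39² = 0.03273
D = ½ρv²S·CD = ½ × 1.08 × 68.3² × 17.4 × 0.03273 = 1430 N

D = 1430 N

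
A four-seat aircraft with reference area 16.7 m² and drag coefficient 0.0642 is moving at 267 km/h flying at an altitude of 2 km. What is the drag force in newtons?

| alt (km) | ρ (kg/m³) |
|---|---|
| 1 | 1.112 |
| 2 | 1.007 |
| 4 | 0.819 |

At 2 km, from the table: ρ = 1.007 kg/m³.
Convert speed: v = 267 km/h ÷ 3.6 = 74.17 m/s.
D = ½ρv²S·CD = ½ × 1.007 × 74.17² × 16.7 × 0.0642 = 2970 N

D = 2970 N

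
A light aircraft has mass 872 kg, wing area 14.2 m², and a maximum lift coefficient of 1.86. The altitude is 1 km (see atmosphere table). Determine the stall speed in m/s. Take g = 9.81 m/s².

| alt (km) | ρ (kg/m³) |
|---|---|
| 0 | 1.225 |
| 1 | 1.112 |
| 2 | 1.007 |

V_stall = 24.1 m/s

At 1 km, from the table: ρ = 1.112 kg/m³.
At stall, lift equals weight: L = W = m·g = 872 × 9.81 = 8554 N.
From L = ½ρV²S·CL,max = W: V_stall = √(2W/(ρSCL,max)) = √(2·8554/(1.112·14.2·1.86))
V_stall = √582.5 = 24.1 m/s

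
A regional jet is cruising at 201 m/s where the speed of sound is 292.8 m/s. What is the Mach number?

M = 0.686

M = v/a = 201 / 292.8 = 0.686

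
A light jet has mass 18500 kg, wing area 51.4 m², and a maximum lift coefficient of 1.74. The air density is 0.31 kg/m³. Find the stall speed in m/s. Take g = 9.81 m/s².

Weight W = mg = 18500 × 9.81 = 1.815×10^5 N.
V_stall = √(2W/(ρ·S·CL,max)) = √(2 × 1.815×10^5 / (0.31 × 51.4 × 1.74))
V_stall = √13090 = 114 m/s

V_stall = 114 m/s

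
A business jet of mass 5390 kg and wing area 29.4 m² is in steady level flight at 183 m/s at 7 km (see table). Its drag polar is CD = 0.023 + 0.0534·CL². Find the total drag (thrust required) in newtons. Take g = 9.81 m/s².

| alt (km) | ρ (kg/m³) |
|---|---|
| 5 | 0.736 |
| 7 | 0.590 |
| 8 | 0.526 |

D = 7190 N

At 7 km, from the table: ρ = 0.590 kg/m³.
In steady level flight, lift balances weight: W = mg = 5390 × 9.81 = 52876 N.
q = ½ρv² = ½ × 0.59 × 183² = 9879 Pa.
Required CL = L/(qS) = 52876/(9879·29.4) = 0.182.
CD = 0.023 + 0.0534 × 0.182² = 0.02477.
D = q·S·CD = 9879 × 29.4 × 0.02477 = 7194 N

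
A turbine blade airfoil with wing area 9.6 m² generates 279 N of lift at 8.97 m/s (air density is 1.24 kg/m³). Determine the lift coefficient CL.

From L = ½ρv²S·CL, rearranging gives CL = 2L/(ρv²S).
CL = 2 × 279 / (1.24 × 8.97² × 9.6) = 0.583

CL = 0.583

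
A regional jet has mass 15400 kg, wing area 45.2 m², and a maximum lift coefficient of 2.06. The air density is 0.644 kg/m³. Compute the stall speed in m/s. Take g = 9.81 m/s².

At stall, lift equals weight: L = W = m·g = 15400 × 9.81 = 1.511×10^5 N.
From L = ½ρV²S·CL,max = W: V_stall = √(2W/(ρSCL,max)) = √(2·1.511×10^5/(0.644·45.2·2.06))
V_stall = √5039 = 71 m/s

V_stall = 71 m/s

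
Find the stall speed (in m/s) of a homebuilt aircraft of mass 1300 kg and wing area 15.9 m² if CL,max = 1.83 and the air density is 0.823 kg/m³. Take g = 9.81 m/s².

V_stall = 32.6 m/s

Weight W = mg = 1300 × 9.81 = 12750 N.
From L = ½ρV²S·CL,max = W: V_stall = √(2W/(ρSCL,max)) = √(2·12750/(0.823·15.9·1.83))
V_stall = √1065 = 32.6 m/s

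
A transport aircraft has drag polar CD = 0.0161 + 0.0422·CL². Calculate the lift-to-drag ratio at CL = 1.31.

L/D = 14.8

CD = 0.0161 + 0.0422 × 1.31² = 0.08852
L/D = CL/CD = 1.31 / 0.08852 = 14.8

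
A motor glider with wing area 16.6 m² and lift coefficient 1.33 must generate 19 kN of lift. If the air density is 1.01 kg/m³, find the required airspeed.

v = 41.3 m/s

L = ½ρv²S·CL ⇒ v = √(2L/(ρ·S·CL))
v = √(2 × 19000 / (1.01 × 16.6 × 1.33)) = √1704 = 41.3 m/s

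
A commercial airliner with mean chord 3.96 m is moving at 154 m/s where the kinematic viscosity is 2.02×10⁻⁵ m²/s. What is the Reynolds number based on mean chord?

Re = v·c/ν = 154 × 3.96 / (2.02×10⁻⁵) = 3.02×10^7

Re = 3.02×10^7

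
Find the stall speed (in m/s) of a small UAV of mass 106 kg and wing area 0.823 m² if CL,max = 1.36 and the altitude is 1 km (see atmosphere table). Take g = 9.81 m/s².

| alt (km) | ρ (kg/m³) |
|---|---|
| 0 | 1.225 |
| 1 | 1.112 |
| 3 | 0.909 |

At 1 km, from the table: ρ = 1.112 kg/m³.
Stall occurs when L = W at CL,max. W = mg = 106 × 9.81 = 1040 N.
V_stall = √(2W/(ρ·S·CL,max)) = √(2 × 1040 / (1.112 × 0.823 × 1.36))
V_stall = √1671 = 40.9 m/s

V_stall = 40.9 m/s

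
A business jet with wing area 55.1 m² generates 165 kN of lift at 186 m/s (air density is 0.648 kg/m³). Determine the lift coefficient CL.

From L = ½ρv²S·CL, rearranging gives CL = 2L/(ρv²S).
CL = 2 × 1.65×10^5 / (0.648 × 186² × 55.1) = 0.267

CL = 0.267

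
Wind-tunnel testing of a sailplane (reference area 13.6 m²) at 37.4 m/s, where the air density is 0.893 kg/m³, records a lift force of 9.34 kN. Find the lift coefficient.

From L = ½ρv²S·CL, rearranging gives CL = 2L/(ρv²S).
CL = 2 × 9340 / (0.893 × 37.4² × 13.6) = 1.1

CL = 1.1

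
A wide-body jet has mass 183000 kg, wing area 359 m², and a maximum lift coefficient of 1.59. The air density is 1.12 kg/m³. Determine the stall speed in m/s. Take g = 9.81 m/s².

Stall occurs when L = W at CL,max. W = mg = 183000 × 9.81 = 1.795×10^6 N.
From L = ½ρV²S·CL,max = W: V_stall = √(2W/(ρSCL,max)) = √(2·1.795×10^6/(1.12·359·1.59))
V_stall = √5616 = 74.9 m/s

V_stall = 74.9 m/s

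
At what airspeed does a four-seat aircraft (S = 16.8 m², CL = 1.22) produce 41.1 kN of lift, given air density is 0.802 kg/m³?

v = 70.7 m/s

L = ½ρv²S·CL ⇒ v = √(2L/(ρ·S·CL))
v = √(2 × 41100 / (0.802 × 16.8 × 1.22)) = √5001 = 70.7 m/s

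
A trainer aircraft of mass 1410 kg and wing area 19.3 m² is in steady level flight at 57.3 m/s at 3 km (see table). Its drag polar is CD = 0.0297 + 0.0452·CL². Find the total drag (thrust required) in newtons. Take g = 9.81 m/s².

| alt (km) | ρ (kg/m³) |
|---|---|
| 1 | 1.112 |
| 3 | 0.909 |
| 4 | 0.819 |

At 3 km, from the table: ρ = 0.909 kg/m³.
Weight W = mg = 1410 × 9.81 = 13832 N; in level flight L = W.
Dynamic pressure q = 0.5 × 0.909 × 57.3² = 1492 Pa.
CL = 2W/(ρv²S) = 2×13832/(0.909×57.3²×19.3) = 0.4803.
CD = 0.0297 + 0.0452 × 0.4803² = 0.04013.
D = q·S·CD = 1492 × 19.3 × 0.04013 = 1156 N

D = 1160 N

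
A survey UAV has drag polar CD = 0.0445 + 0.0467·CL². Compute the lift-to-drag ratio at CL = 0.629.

L/D = 9.99

CD = 0.0445 + 0.0467 × 0.629² = 0.06298
L/D = CL/CD = 0.629 / 0.06298 = 9.99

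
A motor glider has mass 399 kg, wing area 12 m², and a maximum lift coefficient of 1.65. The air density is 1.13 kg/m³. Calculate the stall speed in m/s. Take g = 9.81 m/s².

Weight W = mg = 399 × 9.81 = 3914 N.
From L = ½ρV²S·CL,max = W: V_stall = √(2W/(ρSCL,max)) = √(2·3914/(1.13·12·1.65))
V_stall = √349.9 = 18.7 m/s

V_stall = 18.7 m/s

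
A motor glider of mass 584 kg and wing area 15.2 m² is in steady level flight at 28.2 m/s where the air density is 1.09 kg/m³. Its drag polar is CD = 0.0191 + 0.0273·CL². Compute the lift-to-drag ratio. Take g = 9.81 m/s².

L/D = 21.9

Level flight ⇒ L = W = m·g = 584 × 9.81 = 5729 N.
Dynamic pressure q = 0.5 × 1.09 × 28.2² = 433.4 Pa.
CL = 2W/(ρv²S) = 2×5729/(1.09×28.2²×15.2) = 0.8696.
CD = 0.0191 + 0.0273 × 0.8696² = 0.03975.
L/D = CL/CD = 0.8696 / 0.03975 = 21.9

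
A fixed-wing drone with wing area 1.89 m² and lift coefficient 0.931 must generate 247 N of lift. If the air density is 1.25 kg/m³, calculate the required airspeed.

L = ½ρv²S·CL ⇒ v = √(2L/(ρ·S·CL))
v = √(2 × 247 / (1.25 × 1.89 × 0.931)) = √224.6 = 15 m/s

v = 15 m/s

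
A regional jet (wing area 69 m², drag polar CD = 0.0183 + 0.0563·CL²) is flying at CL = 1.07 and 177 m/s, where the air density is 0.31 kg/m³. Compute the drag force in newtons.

D = 27700 N

CD = 0.0183 + 0.0563 × 1.07² = 0.08276
D = ½ρv²S·CD = ½ × 0.31 × 177² × 69 × 0.08276 = 27700 N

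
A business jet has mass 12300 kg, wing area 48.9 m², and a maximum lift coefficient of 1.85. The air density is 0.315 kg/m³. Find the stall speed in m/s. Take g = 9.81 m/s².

Stall occurs when L = W at CL,max. W = mg = 12300 × 9.81 = 1.207×10^5 N.
From L = ½ρV²S·CL,max = W: V_stall = √(2W/(ρSCL,max)) = √(2·1.207×10^5/(0.315·48.9·1.85))
V_stall = √8469 = 92 m/s

V_stall = 92 m/s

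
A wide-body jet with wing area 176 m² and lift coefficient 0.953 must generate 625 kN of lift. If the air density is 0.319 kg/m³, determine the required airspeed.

v = 153 m/s

L = ½ρv²S·CL ⇒ v = √(2L/(ρ·S·CL))
v = √(2 × 6.25×10^5 / (0.319 × 176 × 0.953)) = √23360 = 153 m/s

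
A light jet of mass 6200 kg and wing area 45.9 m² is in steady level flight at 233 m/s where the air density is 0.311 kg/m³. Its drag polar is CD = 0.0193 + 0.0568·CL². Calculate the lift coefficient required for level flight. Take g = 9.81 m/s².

Weight W = mg = 6200 × 9.81 = 60822 N; in level flight L = W.
q = ½ρv² = ½ × 0.311 × 233² = 8442 Pa.
CL = 2W/(ρv²S) = 2×60822/(0.311×233²×45.9) = 0.157.

CL = 0.157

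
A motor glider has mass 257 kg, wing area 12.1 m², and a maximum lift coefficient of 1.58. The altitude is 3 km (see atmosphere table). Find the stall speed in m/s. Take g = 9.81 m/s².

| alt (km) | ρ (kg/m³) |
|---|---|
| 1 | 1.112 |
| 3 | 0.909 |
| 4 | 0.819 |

At 3 km, from the table: ρ = 0.909 kg/m³.
Stall occurs when L = W at CL,max. W = mg = 257 × 9.81 = 2521 N.
V_stall = √(2W/(ρ·S·CL,max)) = √(2 × 2521 / (0.909 × 12.1 × 1.58))
V_stall = √290.2 = 17 m/s

V_stall = 17 m/s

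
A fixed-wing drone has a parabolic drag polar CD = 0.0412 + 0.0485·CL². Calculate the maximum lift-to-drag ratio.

For CD = CD0 + K·CL², (L/D)max occurs at CL* = √(CD0/K) and equals 1/(2√(K·CD0)).
(L/D)max = 1/(2√(0.0485 × 0.0412)) = 1/(2 × 0.0447) = 11.2

(L/D)max = 11.2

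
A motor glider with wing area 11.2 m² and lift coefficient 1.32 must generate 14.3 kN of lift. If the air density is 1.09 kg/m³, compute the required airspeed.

L = ½ρv²S·CL ⇒ v = √(2L/(ρ·S·CL))
v = √(2 × 14300 / (1.09 × 11.2 × 1.32)) = √1775 = 42.1 m/s

v = 42.1 m/s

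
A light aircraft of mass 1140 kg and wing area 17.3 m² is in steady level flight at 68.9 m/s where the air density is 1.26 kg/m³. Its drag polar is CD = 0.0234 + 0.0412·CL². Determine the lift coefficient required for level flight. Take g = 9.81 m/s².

CL = 0.216

Level flight ⇒ L = W = m·g = 1140 × 9.81 = 11183 N.
Dynamic pressure q = 0.5 × 1.26 × 68.9² = 2991 Pa.
CL = 2W/(ρv²S) = 2×11183/(1.26×68.9²×17.3) = 0.2161.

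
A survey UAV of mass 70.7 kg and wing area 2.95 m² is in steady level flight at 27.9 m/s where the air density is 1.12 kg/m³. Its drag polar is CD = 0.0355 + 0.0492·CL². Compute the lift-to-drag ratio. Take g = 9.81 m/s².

In steady level flight, lift balances weight: W = mg = 70.7 × 9.81 = 693.57 N.
q = ½ρv² = ½ × 1.12 × 27.9² = 435.9 Pa.
CL = W/(q·S) = 693.57 / (435.9 × 2.95) = 0.5393.
CD = 0.0355 + 0.0492 × 0.5393² = 0.04981.
L/D = CL/CD = 0.5393 / 0.04981 = 10.8

L/D = 10.8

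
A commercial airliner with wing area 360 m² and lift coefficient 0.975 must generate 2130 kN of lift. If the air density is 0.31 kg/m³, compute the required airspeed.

v = 198 m/s

L = ½ρv²S·CL ⇒ v = √(2L/(ρ·S·CL))
v = √(2 × 2.13×10^6 / (0.31 × 360 × 0.975)) = √39150 = 198 m/s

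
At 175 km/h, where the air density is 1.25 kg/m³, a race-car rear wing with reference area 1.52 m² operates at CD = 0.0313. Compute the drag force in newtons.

D = 70.3 N

Convert speed: v = 175 km/h ÷ 3.6 = 48.61 m/s.
Dynamic pressure q = ½ρv² = ½ × 1.25 × 48.61² = 1477 Pa.
D = q·S·CD = 1477 × 1.52 × 0.0313 = 70.3 N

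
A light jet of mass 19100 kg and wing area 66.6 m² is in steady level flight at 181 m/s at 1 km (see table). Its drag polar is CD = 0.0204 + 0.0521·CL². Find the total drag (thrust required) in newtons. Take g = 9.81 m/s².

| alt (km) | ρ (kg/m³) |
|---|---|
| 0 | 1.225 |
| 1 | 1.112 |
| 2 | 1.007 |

At 1 km, from the table: ρ = 1.112 kg/m³.
Weight W = mg = 19100 × 9.81 = 1.8737×10^5 N; in level flight L = W.
Dynamic pressure q = 0.5 × 1.112 × 181² = 18220 Pa.
CL = 2W/(ρv²S) = 2×1.8737×10^5/(1.112×181²×66.6) = 0.1545.
CD = 0.0204 + 0.0521 × 0.1545² = 0.02164.
D = q·S·CD = 18220 × 66.6 × 0.02164 = 26260 N

D = 26300 N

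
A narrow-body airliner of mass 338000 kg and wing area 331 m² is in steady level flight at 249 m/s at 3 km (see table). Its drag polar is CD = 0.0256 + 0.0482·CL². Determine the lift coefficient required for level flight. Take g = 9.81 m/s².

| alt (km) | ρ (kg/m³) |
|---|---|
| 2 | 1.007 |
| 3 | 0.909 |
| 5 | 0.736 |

At 3 km, from the table: ρ = 0.909 kg/m³.
Weight W = mg = 338000 × 9.81 = 3.3158×10^6 N; in level flight L = W.
q = ½ρv² = ½ × 0.909 × 249² = 28180 Pa.
CL = W/(q·S) = 3.3158×10^6 / (28180 × 331) = 0.3555.

CL = 0.355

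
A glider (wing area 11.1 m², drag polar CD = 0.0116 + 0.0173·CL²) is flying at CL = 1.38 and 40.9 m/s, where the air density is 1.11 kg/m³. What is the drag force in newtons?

D = 459 N

CD = 0.0116 + 0.0173 × 1.38² = 0.04455
D = ½ρv²S·CD = ½ × 1.11 × 40.9² × 11.1 × 0.04455 = 459 N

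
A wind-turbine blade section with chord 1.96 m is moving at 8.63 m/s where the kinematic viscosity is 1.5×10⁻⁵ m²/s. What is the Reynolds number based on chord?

Re = 1.13×10^6

Re = v·c/ν = 8.63 × 1.96 / (1.5×10⁻⁵) = 1.13×10^6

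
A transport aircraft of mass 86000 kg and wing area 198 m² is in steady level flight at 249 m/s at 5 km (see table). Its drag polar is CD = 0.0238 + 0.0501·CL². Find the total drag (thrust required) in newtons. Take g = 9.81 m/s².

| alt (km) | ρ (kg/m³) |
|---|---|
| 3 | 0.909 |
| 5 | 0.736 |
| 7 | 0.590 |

At 5 km, from the table: ρ = 0.736 kg/m³.
Level flight ⇒ L = W = m·g = 86000 × 9.81 = 8.4366×10^5 N.
Dynamic pressure q = 0.5 × 0.736 × 249² = 22820 Pa.
CL = 2W/(ρv²S) = 2×8.4366×10^5/(0.736×249²×198) = 0.1867.
CD = 0.0238 + 0.0501 × 0.1867² = 0.02555.
D = q·S·CD = 22820 × 198 × 0.02555 = 1.154×10^5 N

D = 1.15×10^5 N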